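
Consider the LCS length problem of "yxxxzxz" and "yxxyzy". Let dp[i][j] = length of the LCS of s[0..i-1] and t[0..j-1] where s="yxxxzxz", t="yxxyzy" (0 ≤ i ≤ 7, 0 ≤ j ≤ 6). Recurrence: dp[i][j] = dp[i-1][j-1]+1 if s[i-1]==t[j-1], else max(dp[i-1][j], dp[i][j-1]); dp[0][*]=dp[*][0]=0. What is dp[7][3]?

   ''  y  x  x  y  z  y
''  0  0  0  0  0  0  0
 y  0  1  1  1  1  1  1
 x  0  1  2  2  2  2  2
 x  0  1  2  3  3  3  3
 x  0  1  2  3  3  3  3
 z  0  1  2  3  3  4  4
 x  0  1  2  3  3  4  4
 z  0  1  2  3  3  4  4

3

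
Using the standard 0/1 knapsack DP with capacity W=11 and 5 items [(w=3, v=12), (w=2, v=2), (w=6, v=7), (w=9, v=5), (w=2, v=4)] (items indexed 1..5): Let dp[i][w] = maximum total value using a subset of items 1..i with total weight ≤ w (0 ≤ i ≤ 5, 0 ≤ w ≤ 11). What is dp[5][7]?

i\w   0   1   2   3   4   5   6   7   8   9  10  11
  0   0   0   0   0   0   0   0   0   0   0   0   0
  1   0   0   0  12  12  12  12  12  12  12  12  12
  2   0   0   2  12  12  14  14  14  14  14  14  14
  3   0   0   2  12  12  14  14  14  14  19  19  21
  4   0   0   2  12  12  14  14  14  14  19  19  21
  5   0   0   4  12  12  16  16  18  18  19  19  23

18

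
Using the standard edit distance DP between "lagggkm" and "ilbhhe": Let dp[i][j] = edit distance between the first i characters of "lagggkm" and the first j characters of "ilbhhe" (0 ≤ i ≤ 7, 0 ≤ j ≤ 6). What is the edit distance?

   ''  i  l  b  h  h  e
''  0  1  2  3  4  5  6
 l  1  1  1  2  3  4  5
 a  2  2  2  2  3  4  5
 g  3  3  3  3  3  4  5
 g  4  4  4  4  4  4  5
 g  5  5  5  5  5  5  5
 k  6  6  6  6  6  6  6
 m  7  7  7  7  7  7  7

7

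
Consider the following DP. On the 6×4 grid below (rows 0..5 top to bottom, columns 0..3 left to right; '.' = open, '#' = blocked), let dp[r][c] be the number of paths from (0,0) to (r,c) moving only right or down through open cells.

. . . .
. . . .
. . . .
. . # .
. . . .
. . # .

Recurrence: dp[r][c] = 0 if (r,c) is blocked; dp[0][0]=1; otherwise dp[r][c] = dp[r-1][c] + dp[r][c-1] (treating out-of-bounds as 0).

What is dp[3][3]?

r\c   0   1   2   3
  0   1   1   1   1
  1   1   2   3   4
  2   1   3   6  10
  3   1   4   0  10
  4   1   5   5  15
  5   1   6   0  15

10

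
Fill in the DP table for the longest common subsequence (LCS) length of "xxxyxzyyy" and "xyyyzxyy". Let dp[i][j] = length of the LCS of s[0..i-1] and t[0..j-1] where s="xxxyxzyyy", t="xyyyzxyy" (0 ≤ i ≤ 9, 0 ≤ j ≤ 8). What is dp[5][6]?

3

   ''  x  y  y  y  z  x  y  y
''  0  0  0  0  0  0  0  0  0
 x  0  1  1  1  1  1  1  1  1
 x  0  1  1  1  1  1  2  2  2
 x  0  1  1  1  1  1  2  2  2
 y  0  1  2  2  2  2  2  3  3
 x  0  1  2  2  2  2  3  3  3
 z  0  1  2  2  2  3  3  3  3
 y  0  1  2  3  3  3  3  4  4
 y  0  1  2  3  4  4  4  4  5
 y  0  1  2  3  4  4  4  5  5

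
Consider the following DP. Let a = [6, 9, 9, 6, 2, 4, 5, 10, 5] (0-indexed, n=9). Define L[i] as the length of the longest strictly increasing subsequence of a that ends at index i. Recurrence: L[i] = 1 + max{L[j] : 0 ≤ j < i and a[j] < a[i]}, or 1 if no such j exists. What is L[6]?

3

   i    0    1    2    3    4    5    6    7    8
a[i]    6    9    9    6    2    4    5   10    5
L[i]    1    2    2    1    1    2    3    4    3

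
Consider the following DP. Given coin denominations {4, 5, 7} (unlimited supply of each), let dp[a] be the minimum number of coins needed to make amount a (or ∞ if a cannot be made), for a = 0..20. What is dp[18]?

3

 a  0  1  2  3  4  5  6  7  8  9 10 11 12 13 14 15 16 17 18 19 20
dp  0  -  -  -  1  1  -  1  2  2  2  2  2  3  2  3  3  3  3  3  4
(- denotes ∞ / unreachable)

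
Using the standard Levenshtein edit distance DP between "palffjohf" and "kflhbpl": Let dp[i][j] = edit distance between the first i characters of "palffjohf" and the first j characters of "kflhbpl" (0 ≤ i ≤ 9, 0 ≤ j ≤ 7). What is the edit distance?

   ''  k  f  l  h  b  p  l
''  0  1  2  3  4  5  6  7
 p  1  1  2  3  4  5  5  6
 a  2  2  2  3  4  5  6  6
 l  3  3  3  2  3  4  5  6
 f  4  4  3  3  3  4  5  6
 f  5  5  4  4  4  4  5  6
 j  6  6  5  5  5  5  5  6
 o  7  7  6  6  6  6  6  6
 h  8  8  7  7  6  7  7  7
 f  9  9  8  8  7  7  8  8

8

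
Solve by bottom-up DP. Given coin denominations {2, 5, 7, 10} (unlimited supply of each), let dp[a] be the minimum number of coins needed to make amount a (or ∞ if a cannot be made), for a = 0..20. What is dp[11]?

3

 a  0  1  2  3  4  5  6  7  8  9 10 11 12 13 14 15 16 17 18 19 20
dp  0  -  1  -  2  1  3  1  4  2  1  3  2  4  2  2  3  2  4  3  2
(- denotes ∞ / unreachable)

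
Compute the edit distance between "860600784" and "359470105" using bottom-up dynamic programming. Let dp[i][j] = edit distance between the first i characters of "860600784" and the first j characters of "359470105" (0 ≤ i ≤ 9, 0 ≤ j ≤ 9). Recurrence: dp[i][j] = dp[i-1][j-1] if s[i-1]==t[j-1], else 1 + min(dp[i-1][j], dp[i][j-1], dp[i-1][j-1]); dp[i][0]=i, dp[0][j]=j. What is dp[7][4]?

   ''  3  5  9  4  7  0  1  0  5
''  0  1  2  3  4  5  6  7  8  9
 8  1  1  2  3  4  5  6  7  8  9
 6  2  2  2  3  4  5  6  7  8  9
 0  3  3  3  3  4  5  5  6  7  8
 6  4  4  4  4  4  5  6  6  7  8
 0  5  5  5  5  5  5  5  6  6  7
 0  6  6  6  6  6  6  5  6  6  7
 7  7  7  7  7  7  6  6  6  7  7
 8  8  8  8  8  8  7  7  7  7  8
 4  9  9  9  9  8  8  8  8  8  8

7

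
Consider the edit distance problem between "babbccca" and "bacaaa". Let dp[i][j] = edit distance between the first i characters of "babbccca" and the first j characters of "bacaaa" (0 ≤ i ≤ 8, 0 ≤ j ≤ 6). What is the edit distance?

   ''  b  a  c  a  a  a
''  0  1  2  3  4  5  6
 b  1  0  1  2  3  4  5
 a  2  1  0  1  2  3  4
 b  3  2  1  1  2  3  4
 b  4  3  2  2  2  3  4
 c  5  4  3  2  3  3  4
 c  6  5  4  3  3  4  4
 c  7  6  5  4  4  4  5
 a  8  7  6  5  4  4  4

4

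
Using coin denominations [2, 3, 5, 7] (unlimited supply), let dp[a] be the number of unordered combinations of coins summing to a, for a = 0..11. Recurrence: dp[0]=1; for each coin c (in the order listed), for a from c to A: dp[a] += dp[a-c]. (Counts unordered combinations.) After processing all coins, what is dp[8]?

3

after  coin     0     1     2     3     4     5     6     7     8     9    10    11
          2     1     0     1     0     1     0     1     0     1     0     1     0
          3     1     0     1     1     1     1     2     1     2     2     2     2
          5     1     0     1     1     1     2     2     2     3     3     4     4
          7     1     0     1     1     1     2     2     3     3     4     5     5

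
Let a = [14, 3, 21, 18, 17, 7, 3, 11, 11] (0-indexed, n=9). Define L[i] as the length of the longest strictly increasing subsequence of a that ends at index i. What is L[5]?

2

   i    0    1    2    3    4    5    6    7    8
a[i]   14    3   21   18   17    7    3   11   11
L[i]    1    1    2    2    2    2    1    3    3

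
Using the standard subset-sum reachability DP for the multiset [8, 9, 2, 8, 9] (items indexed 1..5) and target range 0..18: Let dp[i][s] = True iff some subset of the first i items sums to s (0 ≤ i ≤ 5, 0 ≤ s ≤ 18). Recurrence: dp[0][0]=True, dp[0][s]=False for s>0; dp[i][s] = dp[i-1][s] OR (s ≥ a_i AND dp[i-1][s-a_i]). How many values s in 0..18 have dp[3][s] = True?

7

i\s   0   1   2   3   4   5   6   7   8   9  10  11  12  13  14  15  16  17  18
  0   T   F   F   F   F   F   F   F   F   F   F   F   F   F   F   F   F   F   F
  1   T   F   F   F   F   F   F   F   T   F   F   F   F   F   F   F   F   F   F
  2   T   F   F   F   F   F   F   F   T   T   F   F   F   F   F   F   F   T   F
  3   T   F   T   F   F   F   F   F   T   T   T   T   F   F   F   F   F   T   F
  4   T   F   T   F   F   F   F   F   T   T   T   T   F   F   F   F   T   T   T
  5   T   F   T   F   F   F   F   F   T   T   T   T   F   F   F   F   T   T   T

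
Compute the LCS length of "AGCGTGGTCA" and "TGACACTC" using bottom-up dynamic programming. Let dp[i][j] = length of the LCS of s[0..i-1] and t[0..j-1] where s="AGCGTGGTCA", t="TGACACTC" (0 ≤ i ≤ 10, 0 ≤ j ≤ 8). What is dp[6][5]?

   ''  T  G  A  C  A  C  T  C
''  0  0  0  0  0  0  0  0  0
 A  0  0  0  1  1  1  1  1  1
 G  0  0  1  1  1  1  1  1  1
 C  0  0  1  1  2  2  2  2  2
 G  0  0  1  1  2  2  2  2  2
 T  0  1  1  1  2  2  2  3  3
 G  0  1  2  2  2  2  2  3  3
 G  0  1  2  2  2  2  2  3  3
 T  0  1  2  2  2  2  2  3  3
 C  0  1  2  2  3  3  3  3  4
 A  0  1  2  3  3  4  4  4  4

2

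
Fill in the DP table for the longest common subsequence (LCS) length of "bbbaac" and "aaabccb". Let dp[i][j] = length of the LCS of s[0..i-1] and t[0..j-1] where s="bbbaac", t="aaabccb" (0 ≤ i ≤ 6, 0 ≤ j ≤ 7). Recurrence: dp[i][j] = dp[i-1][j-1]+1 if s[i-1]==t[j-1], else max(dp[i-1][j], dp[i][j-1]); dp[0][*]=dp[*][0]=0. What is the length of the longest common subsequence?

3

   ''  a  a  a  b  c  c  b
''  0  0  0  0  0  0  0  0
 b  0  0  0  0  1  1  1  1
 b  0  0  0  0  1  1  1  2
 b  0  0  0  0  1  1  1  2
 a  0  1  1  1  1  1  1  2
 a  0  1  2  2  2  2  2  2
 c  0  1  2  2  2  3  3  3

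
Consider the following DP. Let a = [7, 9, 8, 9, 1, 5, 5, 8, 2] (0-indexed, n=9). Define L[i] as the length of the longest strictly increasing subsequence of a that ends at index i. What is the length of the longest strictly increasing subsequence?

3

   i    0    1    2    3    4    5    6    7    8
a[i]    7    9    8    9    1    5    5    8    2
L[i]    1    2    2    3    1    2    2    3    2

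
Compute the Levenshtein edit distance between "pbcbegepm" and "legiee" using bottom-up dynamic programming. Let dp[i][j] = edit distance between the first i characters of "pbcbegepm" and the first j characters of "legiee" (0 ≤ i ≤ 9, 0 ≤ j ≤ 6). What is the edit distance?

   ''  l  e  g  i  e  e
''  0  1  2  3  4  5  6
 p  1  1  2  3  4  5  6
 b  2  2  2  3  4  5  6
 c  3  3  3  3  4  5  6
 b  4  4  4  4  4  5  6
 e  5  5  4  5  5  4  5
 g  6  6  5  4  5  5  5
 e  7  7  6  5  5  5  5
 p  8  8  7  6  6  6  6
 m  9  9  8  7  7  7  7

7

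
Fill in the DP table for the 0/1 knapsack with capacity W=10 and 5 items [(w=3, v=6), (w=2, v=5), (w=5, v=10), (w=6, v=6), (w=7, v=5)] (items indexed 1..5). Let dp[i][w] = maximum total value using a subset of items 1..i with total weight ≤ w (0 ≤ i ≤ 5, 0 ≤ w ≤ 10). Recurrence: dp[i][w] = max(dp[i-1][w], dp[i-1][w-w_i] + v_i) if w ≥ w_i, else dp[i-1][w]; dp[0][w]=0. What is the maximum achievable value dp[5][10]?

i\w   0   1   2   3   4   5   6   7   8   9  10
  0   0   0   0   0   0   0   0   0   0   0   0
  1   0   0   0   6   6   6   6   6   6   6   6
  2   0   0   5   6   6  11  11  11  11  11  11
  3   0   0   5   6   6  11  11  15  16  16  21
  4   0   0   5   6   6  11  11  15  16  16  21
  5   0   0   5   6   6  11  11  15  16  16  21

21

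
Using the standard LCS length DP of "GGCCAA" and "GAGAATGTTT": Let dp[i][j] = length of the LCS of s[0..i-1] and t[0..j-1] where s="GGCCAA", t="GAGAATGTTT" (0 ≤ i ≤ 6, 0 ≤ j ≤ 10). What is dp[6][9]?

4

   ''  G  A  G  A  A  T  G  T  T  T
''  0  0  0  0  0  0  0  0  0  0  0
 G  0  1  1  1  1  1  1  1  1  1  1
 G  0  1  1  2  2  2  2  2  2  2  2
 C  0  1  1  2  2  2  2  2  2  2  2
 C  0  1  1  2  2  2  2  2  2  2  2
 A  0  1  2  2  3  3  3  3  3  3  3
 A  0  1  2  2  3  4  4  4  4  4  4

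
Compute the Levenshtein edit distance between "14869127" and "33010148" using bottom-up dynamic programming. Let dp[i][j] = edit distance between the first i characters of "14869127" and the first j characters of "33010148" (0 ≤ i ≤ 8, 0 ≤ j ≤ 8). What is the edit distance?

   ''  3  3  0  1  0  1  4  8
''  0  1  2  3  4  5  6  7  8
 1  1  1  2  3  3  4  5  6  7
 4  2  2  2  3  4  4  5  5  6
 8  3  3  3  3  4  5  5  6  5
 6  4  4  4  4  4  5  6  6  6
 9  5  5  5  5  5  5  6  7  7
 1  6  6  6  6  5  6  5  6  7
 2  7  7  7  7  6  6  6  6  7
 7  8  8  8  8  7  7  7  7  7

7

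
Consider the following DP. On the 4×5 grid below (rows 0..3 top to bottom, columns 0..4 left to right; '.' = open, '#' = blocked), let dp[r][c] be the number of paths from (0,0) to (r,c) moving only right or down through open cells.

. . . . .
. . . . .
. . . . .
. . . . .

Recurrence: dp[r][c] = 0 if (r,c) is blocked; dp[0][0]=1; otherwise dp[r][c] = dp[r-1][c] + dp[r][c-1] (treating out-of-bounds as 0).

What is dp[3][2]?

10

r\c   0   1   2   3   4
  0   1   1   1   1   1
  1   1   2   3   4   5
  2   1   3   6  10  15
  3   1   4  10  20  35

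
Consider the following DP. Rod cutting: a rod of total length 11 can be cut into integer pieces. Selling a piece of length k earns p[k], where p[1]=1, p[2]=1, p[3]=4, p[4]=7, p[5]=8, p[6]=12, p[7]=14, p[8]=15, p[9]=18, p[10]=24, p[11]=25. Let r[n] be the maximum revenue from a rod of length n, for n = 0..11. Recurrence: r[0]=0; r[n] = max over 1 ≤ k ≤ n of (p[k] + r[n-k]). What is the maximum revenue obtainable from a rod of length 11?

25

   n    0    1    2    3    4    5    6    7    8    9   10   11
r[n]    0    1    2    4    7    8   12   14   15   18   24   25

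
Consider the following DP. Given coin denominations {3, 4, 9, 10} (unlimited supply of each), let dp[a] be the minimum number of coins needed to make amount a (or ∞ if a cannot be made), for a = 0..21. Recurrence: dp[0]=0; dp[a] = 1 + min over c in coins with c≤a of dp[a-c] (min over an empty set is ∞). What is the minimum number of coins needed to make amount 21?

3

 a  0  1  2  3  4  5  6  7  8  9 10 11 12 13 14 15 16 17 18 19 20 21
dp  0  -  -  1  1  -  2  2  2  1  1  3  2  2  2  3  3  3  2  2  2  3
(- denotes ∞ / unreachable)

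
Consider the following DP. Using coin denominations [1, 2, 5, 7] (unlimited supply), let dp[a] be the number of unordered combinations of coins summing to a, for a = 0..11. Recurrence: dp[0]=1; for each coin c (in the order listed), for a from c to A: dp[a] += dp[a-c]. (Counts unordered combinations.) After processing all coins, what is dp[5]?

4

after  coin     0     1     2     3     4     5     6     7     8     9    10    11
          1     1     1     1     1     1     1     1     1     1     1     1     1
          2     1     1     2     2     3     3     4     4     5     5     6     6
          5     1     1     2     2     3     4     5     6     7     8    10    11
          7     1     1     2     2     3     4     5     7     8    10    12    14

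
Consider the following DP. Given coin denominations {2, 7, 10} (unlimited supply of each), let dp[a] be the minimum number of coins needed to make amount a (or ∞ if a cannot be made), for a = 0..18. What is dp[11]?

3

 a  0  1  2  3  4  5  6  7  8  9 10 11 12 13 14 15 16 17 18
dp  0  -  1  -  2  -  3  1  4  2  1  3  2  4  2  5  3  2  4
(- denotes ∞ / unreachable)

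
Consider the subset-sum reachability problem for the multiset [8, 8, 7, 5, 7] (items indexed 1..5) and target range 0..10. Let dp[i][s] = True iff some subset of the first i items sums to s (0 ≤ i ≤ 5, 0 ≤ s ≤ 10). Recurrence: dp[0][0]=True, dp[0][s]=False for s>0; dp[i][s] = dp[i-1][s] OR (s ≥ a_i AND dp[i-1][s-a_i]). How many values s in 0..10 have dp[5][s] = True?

i\s   0   1   2   3   4   5   6   7   8   9  10
  0   T   F   F   F   F   F   F   F   F   F   F
  1   T   F   F   F   F   F   F   F   T   F   F
  2   T   F   F   F   F   F   F   F   T   F   F
  3   T   F   F   F   F   F   F   T   T   F   F
  4   T   F   F   F   F   T   F   T   T   F   F
  5   T   F   F   F   F   T   F   T   T   F   F

4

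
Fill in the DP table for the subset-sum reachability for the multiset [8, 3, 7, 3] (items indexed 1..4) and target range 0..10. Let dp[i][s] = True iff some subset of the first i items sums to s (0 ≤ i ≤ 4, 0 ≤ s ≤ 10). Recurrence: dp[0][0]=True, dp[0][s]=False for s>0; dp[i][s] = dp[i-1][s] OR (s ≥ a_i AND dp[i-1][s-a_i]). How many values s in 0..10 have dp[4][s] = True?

i\s   0   1   2   3   4   5   6   7   8   9  10
  0   T   F   F   F   F   F   F   F   F   F   F
  1   T   F   F   F   F   F   F   F   T   F   F
  2   T   F   F   T   F   F   F   F   T   F   F
  3   T   F   F   T   F   F   F   T   T   F   T
  4   T   F   F   T   F   F   T   T   T   F   T

6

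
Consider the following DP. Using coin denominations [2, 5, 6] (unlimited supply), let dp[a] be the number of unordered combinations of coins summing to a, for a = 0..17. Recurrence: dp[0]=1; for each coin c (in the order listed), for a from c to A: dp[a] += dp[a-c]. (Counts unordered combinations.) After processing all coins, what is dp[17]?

after  coin     0     1     2     3     4     5     6     7     8     9    10    11    12    13    14    15    16    17
          2     1     0     1     0     1     0     1     0     1     0     1     0     1     0     1     0     1     0
          5     1     0     1     0     1     1     1     1     1     1     2     1     2     1     2     2     2     2
          6     1     0     1     0     1     1     2     1     2     1     3     2     4     2     4     3     5     4

4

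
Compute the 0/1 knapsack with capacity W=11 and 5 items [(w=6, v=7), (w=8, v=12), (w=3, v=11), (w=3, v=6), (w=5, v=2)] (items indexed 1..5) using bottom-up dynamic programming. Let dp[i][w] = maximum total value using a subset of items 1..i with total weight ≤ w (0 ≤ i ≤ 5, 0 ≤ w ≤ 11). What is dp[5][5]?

i\w   0   1   2   3   4   5   6   7   8   9  10  11
  0   0   0   0   0   0   0   0   0   0   0   0   0
  1   0   0   0   0   0   0   7   7   7   7   7   7
  2   0   0   0   0   0   0   7   7  12  12  12  12
  3   0   0   0  11  11  11  11  11  12  18  18  23
  4   0   0   0  11  11  11  17  17  17  18  18  23
  5   0   0   0  11  11  11  17  17  17  18  18  23

11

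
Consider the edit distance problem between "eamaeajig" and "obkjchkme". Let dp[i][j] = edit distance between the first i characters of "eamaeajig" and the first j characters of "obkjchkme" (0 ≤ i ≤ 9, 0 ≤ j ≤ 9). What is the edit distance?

9

   ''  o  b  k  j  c  h  k  m  e
''  0  1  2  3  4  5  6  7  8  9
 e  1  1  2  3  4  5  6  7  8  8
 a  2  2  2  3  4  5  6  7  8  9
 m  3  3  3  3  4  5  6  7  7  8
 a  4  4  4  4  4  5  6  7  8  8
 e  5  5  5  5  5  5  6  7  8  8
 a  6  6  6  6  6  6  6  7  8  9
 j  7  7  7  7  6  7  7  7  8  9
 i  8  8  8  8  7  7  8  8  8  9
 g  9  9  9  9  8  8  8  9  9  9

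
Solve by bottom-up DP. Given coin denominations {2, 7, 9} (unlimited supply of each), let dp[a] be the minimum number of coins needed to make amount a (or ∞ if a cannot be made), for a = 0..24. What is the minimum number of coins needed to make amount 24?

 a  0  1  2  3  4  5  6  7  8  9 10 11 12 13 14 15 16 17 18 19 20 21 22 23 24
dp  0  -  1  -  2  -  3  1  4  1  5  2  6  3  2  4  2  5  2  6  3  3  4  3  5
(- denotes ∞ / unreachable)

5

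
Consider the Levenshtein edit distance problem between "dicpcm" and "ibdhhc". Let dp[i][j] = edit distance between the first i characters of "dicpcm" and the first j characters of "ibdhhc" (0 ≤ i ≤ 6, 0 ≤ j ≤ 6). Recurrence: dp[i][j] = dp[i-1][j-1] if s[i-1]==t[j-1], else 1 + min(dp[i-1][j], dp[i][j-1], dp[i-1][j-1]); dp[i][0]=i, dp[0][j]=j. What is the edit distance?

6

   ''  i  b  d  h  h  c
''  0  1  2  3  4  5  6
 d  1  1  2  2  3  4  5
 i  2  1  2  3  3  4  5
 c  3  2  2  3  4  4  4
 p  4  3  3  3  4  5  5
 c  5  4  4  4  4  5  5
 m  6  5  5  5  5  5  6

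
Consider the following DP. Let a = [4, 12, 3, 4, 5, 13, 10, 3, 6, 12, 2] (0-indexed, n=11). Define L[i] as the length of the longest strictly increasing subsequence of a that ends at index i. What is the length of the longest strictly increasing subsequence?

5

   i    0    1    2    3    4    5    6    7    8    9   10
a[i]    4   12    3    4    5   13   10    3    6   12    2
L[i]    1    2    1    2    3    4    4    1    4    5    1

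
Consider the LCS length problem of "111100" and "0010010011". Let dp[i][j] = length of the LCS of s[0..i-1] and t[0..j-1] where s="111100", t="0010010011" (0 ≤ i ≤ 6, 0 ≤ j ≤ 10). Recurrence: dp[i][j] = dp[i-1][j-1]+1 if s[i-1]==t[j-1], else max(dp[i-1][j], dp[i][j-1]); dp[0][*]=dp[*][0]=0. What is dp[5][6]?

   ''  0  0  1  0  0  1  0  0  1  1
''  0  0  0  0  0  0  0  0  0  0  0
 1  0  0  0  1  1  1  1  1  1  1  1
 1  0  0  0  1  1  1  2  2  2  2  2
 1  0  0  0  1  1  1  2  2  2  3  3
 1  0  0  0  1  1  1  2  2  2  3  4
 0  0  1  1  1  2  2  2  3  3  3  4
 0  0  1  2  2  2  3  3  3  4  4  4

2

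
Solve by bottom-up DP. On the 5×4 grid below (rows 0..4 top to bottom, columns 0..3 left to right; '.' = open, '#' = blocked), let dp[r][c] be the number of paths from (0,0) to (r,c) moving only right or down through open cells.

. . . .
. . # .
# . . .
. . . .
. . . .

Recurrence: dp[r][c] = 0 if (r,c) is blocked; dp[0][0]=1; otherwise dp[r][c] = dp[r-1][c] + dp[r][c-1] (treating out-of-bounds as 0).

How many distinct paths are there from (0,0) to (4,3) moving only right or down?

r\c   0   1   2   3
  0   1   1   1   1
  1   1   2   0   1
  2   0   2   2   3
  3   0   2   4   7
  4   0   2   6  13

13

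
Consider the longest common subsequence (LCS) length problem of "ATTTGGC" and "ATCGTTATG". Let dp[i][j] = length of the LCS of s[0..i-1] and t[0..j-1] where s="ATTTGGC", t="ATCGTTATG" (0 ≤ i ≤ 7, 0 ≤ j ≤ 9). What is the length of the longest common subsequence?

5

   ''  A  T  C  G  T  T  A  T  G
''  0  0  0  0  0  0  0  0  0  0
 A  0  1  1  1  1  1  1  1  1  1
 T  0  1  2  2  2  2  2  2  2  2
 T  0  1  2  2  2  3  3  3  3  3
 T  0  1  2  2  2  3  4  4  4  4
 G  0  1  2  2  3  3  4  4  4  5
 G  0  1  2  2  3  3  4  4  4  5
 C  0  1  2  3  3  3  4  4  4  5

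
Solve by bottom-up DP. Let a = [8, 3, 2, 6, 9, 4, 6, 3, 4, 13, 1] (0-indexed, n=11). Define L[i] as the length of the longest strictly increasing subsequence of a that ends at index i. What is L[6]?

3

   i    0    1    2    3    4    5    6    7    8    9   10
a[i]    8    3    2    6    9    4    6    3    4   13    1
L[i]    1    1    1    2    3    2    3    2    3    4    1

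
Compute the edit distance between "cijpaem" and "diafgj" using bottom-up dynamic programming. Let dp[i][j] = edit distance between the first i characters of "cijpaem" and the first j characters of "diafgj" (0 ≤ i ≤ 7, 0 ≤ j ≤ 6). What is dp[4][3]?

3

   ''  d  i  a  f  g  j
''  0  1  2  3  4  5  6
 c  1  1  2  3  4  5  6
 i  2  2  1  2  3  4  5
 j  3  3  2  2  3  4  4
 p  4  4  3  3  3  4  5
 a  5  5  4  3  4  4  5
 e  6  6  5  4  4  5  5
 m  7  7  6  5  5  5  6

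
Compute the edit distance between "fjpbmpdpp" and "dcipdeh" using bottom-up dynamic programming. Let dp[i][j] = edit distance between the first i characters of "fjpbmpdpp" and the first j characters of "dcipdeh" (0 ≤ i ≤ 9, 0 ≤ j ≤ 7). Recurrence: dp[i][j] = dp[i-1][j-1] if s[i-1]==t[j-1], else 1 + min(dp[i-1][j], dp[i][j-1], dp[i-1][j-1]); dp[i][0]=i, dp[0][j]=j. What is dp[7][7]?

7

   ''  d  c  i  p  d  e  h
''  0  1  2  3  4  5  6  7
 f  1  1  2  3  4  5  6  7
 j  2  2  2  3  4  5  6  7
 p  3  3  3  3  3  4  5  6
 b  4  4  4  4  4  4  5  6
 m  5  5  5  5  5  5  5  6
 p  6  6  6  6  5  6  6  6
 d  7  6  7  7  6  5  6  7
 p  8  7  7  8  7  6  6  7
 p  9  8  8  8  8  7  7  7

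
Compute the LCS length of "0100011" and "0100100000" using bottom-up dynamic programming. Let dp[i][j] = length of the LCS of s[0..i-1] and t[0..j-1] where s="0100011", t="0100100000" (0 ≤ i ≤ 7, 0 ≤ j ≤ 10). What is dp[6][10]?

5

   ''  0  1  0  0  1  0  0  0  0  0
''  0  0  0  0  0  0  0  0  0  0  0
 0  0  1  1  1  1  1  1  1  1  1  1
 1  0  1  2  2  2  2  2  2  2  2  2
 0  0  1  2  3  3  3  3  3  3  3  3
 0  0  1  2  3  4  4  4  4  4  4  4
 0  0  1  2  3  4  4  5  5  5  5  5
 1  0  1  2  3  4  5  5  5  5  5  5
 1  0  1  2  3  4  5  5  5  5  5  5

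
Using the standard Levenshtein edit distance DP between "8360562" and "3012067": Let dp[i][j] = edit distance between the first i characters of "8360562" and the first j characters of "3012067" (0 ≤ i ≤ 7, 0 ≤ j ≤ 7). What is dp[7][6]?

6

   ''  3  0  1  2  0  6  7
''  0  1  2  3  4  5  6  7
 8  1  1  2  3  4  5  6  7
 3  2  1  2  3  4  5  6  7
 6  3  2  2  3  4  5  5  6
 0  4  3  2  3  4  4  5  6
 5  5  4  3  3  4  5  5  6
 6  6  5  4  4  4  5  5  6
 2  7  6  5  5  4  5  6  6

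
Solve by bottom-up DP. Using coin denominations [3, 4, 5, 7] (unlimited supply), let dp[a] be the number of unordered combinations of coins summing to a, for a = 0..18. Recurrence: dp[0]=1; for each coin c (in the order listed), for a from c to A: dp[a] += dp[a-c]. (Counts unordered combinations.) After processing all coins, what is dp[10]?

after  coin     0     1     2     3     4     5     6     7     8     9    10    11    12    13    14    15    16    17    18
          3     1     0     0     1     0     0     1     0     0     1     0     0     1     0     0     1     0     0     1
          4     1     0     0     1     1     0     1     1     1     1     1     1     2     1     1     2     2     1     2
          5     1     0     0     1     1     1     1     1     2     2     2     2     3     3     3     4     4     4     5
          7     1     0     0     1     1     1     1     2     2     2     3     3     4     4     5     6     6     7     8

3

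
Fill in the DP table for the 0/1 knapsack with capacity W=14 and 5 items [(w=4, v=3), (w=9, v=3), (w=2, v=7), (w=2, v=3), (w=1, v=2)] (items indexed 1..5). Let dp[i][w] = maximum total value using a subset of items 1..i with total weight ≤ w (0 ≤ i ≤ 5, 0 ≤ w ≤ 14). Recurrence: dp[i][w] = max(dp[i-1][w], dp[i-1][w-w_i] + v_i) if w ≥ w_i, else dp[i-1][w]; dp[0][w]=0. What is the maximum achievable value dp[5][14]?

15

i\w   0   1   2   3   4   5   6   7   8   9  10  11  12  13  14
  0   0   0   0   0   0   0   0   0   0   0   0   0   0   0   0
  1   0   0   0   0   3   3   3   3   3   3   3   3   3   3   3
  2   0   0   0   0   3   3   3   3   3   3   3   3   3   6   6
  3   0   0   7   7   7   7  10  10  10  10  10  10  10  10  10
  4   0   0   7   7  10  10  10  10  13  13  13  13  13  13  13
  5   0   2   7   9  10  12  12  12  13  15  15  15  15  15  15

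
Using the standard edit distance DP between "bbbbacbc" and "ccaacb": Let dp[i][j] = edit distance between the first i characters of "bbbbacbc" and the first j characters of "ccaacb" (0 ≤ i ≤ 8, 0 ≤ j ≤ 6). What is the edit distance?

5

   ''  c  c  a  a  c  b
''  0  1  2  3  4  5  6
 b  1  1  2  3  4  5  5
 b  2  2  2  3  4  5  5
 b  3  3  3  3  4  5  5
 b  4  4  4  4  4  5  5
 a  5  5  5  4  4  5  6
 c  6  5  5  5  5  4  5
 b  7  6  6  6  6  5  4
 c  8  7  6  7  7  6  5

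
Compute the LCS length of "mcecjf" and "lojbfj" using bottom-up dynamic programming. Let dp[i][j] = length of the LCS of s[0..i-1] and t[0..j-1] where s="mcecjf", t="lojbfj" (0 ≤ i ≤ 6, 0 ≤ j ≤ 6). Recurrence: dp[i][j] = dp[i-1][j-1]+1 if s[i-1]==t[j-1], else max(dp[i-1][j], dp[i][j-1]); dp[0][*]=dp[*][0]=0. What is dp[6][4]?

   ''  l  o  j  b  f  j
''  0  0  0  0  0  0  0
 m  0  0  0  0  0  0  0
 c  0  0  0  0  0  0  0
 e  0  0  0  0  0  0  0
 c  0  0  0  0  0  0  0
 j  0  0  0  1  1  1  1
 f  0  0  0  1  1  2  2

1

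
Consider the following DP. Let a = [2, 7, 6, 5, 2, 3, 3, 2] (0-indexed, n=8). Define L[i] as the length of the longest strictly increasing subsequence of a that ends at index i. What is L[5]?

   i    0    1    2    3    4    5    6    7
a[i]    2    7    6    5    2    3    3    2
L[i]    1    2    2    2    1    2    2    1

2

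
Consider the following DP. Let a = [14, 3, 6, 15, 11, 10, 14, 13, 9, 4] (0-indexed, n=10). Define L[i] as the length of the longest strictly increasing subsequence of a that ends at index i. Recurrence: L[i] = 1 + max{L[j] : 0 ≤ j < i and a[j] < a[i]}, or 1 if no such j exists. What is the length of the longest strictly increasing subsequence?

   i    0    1    2    3    4    5    6    7    8    9
a[i]   14    3    6   15   11   10   14   13    9    4
L[i]    1    1    2    3    3    3    4    4    3    2

4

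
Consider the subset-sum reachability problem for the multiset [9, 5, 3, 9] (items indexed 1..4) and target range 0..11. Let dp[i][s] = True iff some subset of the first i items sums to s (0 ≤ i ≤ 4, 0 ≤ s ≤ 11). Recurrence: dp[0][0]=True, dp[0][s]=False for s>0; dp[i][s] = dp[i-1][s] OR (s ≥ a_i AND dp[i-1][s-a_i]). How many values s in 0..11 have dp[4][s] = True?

i\s   0   1   2   3   4   5   6   7   8   9  10  11
  0   T   F   F   F   F   F   F   F   F   F   F   F
  1   T   F   F   F   F   F   F   F   F   T   F   F
  2   T   F   F   F   F   T   F   F   F   T   F   F
  3   T   F   F   T   F   T   F   F   T   T   F   F
  4   T   F   F   T   F   T   F   F   T   T   F   F

5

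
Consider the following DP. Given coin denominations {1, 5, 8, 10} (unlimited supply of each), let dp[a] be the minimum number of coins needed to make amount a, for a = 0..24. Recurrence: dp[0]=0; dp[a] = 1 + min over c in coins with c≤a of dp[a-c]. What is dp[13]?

2

 a  0  1  2  3  4  5  6  7  8  9 10 11 12 13 14 15 16 17 18 19 20 21 22 23 24
dp  0  1  2  3  4  1  2  3  1  2  1  2  3  2  3  2  2  3  2  3  2  3  4  3  3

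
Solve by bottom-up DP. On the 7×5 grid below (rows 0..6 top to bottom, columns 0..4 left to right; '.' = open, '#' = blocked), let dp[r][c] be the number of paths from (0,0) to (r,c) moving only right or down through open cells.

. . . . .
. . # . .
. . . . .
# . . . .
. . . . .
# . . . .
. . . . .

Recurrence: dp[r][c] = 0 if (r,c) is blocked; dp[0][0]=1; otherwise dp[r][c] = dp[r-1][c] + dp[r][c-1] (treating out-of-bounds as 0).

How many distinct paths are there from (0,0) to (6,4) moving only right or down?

r\c   0   1   2   3   4
  0   1   1   1   1   1
  1   1   2   0   1   2
  2   1   3   3   4   6
  3   0   3   6  10  16
  4   0   3   9  19  35
  5   0   3  12  31  66
  6   0   3  15  46 112

112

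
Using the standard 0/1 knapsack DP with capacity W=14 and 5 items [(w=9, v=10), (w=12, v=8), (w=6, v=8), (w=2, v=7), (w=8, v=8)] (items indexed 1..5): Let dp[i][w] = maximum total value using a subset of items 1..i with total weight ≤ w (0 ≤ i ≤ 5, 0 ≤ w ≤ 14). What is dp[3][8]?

8

i\w   0   1   2   3   4   5   6   7   8   9  10  11  12  13  14
  0   0   0   0   0   0   0   0   0   0   0   0   0   0   0   0
  1   0   0   0   0   0   0   0   0   0  10  10  10  10  10  10
  2   0   0   0   0   0   0   0   0   0  10  10  10  10  10  10
  3   0   0   0   0   0   0   8   8   8  10  10  10  10  10  10
  4   0   0   7   7   7   7   8   8  15  15  15  17  17  17  17
  5   0   0   7   7   7   7   8   8  15  15  15  17  17  17  17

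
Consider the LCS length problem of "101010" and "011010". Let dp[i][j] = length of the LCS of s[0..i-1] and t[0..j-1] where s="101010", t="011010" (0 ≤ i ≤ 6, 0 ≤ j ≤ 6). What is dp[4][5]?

3

   ''  0  1  1  0  1  0
''  0  0  0  0  0  0  0
 1  0  0  1  1  1  1  1
 0  0  1  1  1  2  2  2
 1  0  1  2  2  2  3  3
 0  0  1  2  2  3  3  4
 1  0  1  2  3  3  4  4
 0  0  1  2  3  4  4  5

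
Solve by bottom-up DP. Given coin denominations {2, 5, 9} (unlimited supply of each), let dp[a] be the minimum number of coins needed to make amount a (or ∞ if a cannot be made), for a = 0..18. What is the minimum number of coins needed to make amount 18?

2

 a  0  1  2  3  4  5  6  7  8  9 10 11 12 13 14 15 16 17 18
dp  0  -  1  -  2  1  3  2  4  1  2  2  3  3  2  3  3  4  2
(- denotes ∞ / unreachable)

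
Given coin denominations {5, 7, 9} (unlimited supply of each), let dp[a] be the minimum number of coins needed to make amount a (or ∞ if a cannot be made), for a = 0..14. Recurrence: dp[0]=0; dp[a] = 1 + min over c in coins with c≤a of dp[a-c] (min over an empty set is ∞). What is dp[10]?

 a  0  1  2  3  4  5  6  7  8  9 10 11 12 13 14
dp  0  -  -  -  -  1  -  1  -  1  2  -  2  -  2
(- denotes ∞ / unreachable)

2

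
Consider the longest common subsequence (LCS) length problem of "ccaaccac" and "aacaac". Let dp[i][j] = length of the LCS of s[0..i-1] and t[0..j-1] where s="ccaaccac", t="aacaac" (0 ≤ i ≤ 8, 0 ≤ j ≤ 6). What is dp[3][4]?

   ''  a  a  c  a  a  c
''  0  0  0  0  0  0  0
 c  0  0  0  1  1  1  1
 c  0  0  0  1  1  1  2
 a  0  1  1  1  2  2  2
 a  0  1  2  2  2  3  3
 c  0  1  2  3  3  3  4
 c  0  1  2  3  3  3  4
 a  0  1  2  3  4  4  4
 c  0  1  2  3  4  4  5

2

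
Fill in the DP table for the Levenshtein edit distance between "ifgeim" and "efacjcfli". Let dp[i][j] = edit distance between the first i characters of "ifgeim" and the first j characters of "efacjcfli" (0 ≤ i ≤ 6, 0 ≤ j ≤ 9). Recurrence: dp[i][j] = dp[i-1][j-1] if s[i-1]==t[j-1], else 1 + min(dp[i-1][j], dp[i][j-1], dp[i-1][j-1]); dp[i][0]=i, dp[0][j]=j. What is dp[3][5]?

   ''  e  f  a  c  j  c  f  l  i
''  0  1  2  3  4  5  6  7  8  9
 i  1  1  2  3  4  5  6  7  8  8
 f  2  2  1  2  3  4  5  6  7  8
 g  3  3  2  2  3  4  5  6  7  8
 e  4  3  3  3  3  4  5  6  7  8
 i  5  4  4  4  4  4  5  6  7  7
 m  6  5  5  5  5  5  5  6  7  8

4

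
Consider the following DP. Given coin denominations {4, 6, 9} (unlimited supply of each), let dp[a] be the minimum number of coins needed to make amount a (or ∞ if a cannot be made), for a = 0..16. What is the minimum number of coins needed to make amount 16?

3

 a  0  1  2  3  4  5  6  7  8  9 10 11 12 13 14 15 16
dp  0  -  -  -  1  -  1  -  2  1  2  -  2  2  3  2  3
(- denotes ∞ / unreachable)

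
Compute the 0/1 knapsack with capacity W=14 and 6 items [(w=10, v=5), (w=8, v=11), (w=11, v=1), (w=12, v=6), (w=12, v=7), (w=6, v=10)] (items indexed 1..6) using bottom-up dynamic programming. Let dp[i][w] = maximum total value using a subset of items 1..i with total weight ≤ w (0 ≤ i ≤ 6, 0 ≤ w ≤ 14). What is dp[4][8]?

11

i\w   0   1   2   3   4   5   6   7   8   9  10  11  12  13  14
  0   0   0   0   0   0   0   0   0   0   0   0   0   0   0   0
  1   0   0   0   0   0   0   0   0   0   0   5   5   5   5   5
  2   0   0   0   0   0   0   0   0  11  11  11  11  11  11  11
  3   0   0   0   0   0   0   0   0  11  11  11  11  11  11  11
  4   0   0   0   0   0   0   0   0  11  11  11  11  11  11  11
  5   0   0   0   0   0   0   0   0  11  11  11  11  11  11  11
  6   0   0   0   0   0   0  10  10  11  11  11  11  11  11  21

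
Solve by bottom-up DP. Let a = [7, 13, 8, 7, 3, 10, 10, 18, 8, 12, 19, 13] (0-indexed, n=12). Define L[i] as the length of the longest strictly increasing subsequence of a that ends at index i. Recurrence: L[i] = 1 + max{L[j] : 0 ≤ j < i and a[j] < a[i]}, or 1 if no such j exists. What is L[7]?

4

   i    0    1    2    3    4    5    6    7    8    9   10   11
a[i]    7   13    8    7    3   10   10   18    8   12   19   13
L[i]    1    2    2    1    1    3    3    4    2    4    5    5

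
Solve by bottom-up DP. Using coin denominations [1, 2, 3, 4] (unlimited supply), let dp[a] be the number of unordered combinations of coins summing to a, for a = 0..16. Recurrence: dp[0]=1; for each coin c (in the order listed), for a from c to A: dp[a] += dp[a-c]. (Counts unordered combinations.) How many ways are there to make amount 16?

64

after  coin     0     1     2     3     4     5     6     7     8     9    10    11    12    13    14    15    16
          1     1     1     1     1     1     1     1     1     1     1     1     1     1     1     1     1     1
          2     1     1     2     2     3     3     4     4     5     5     6     6     7     7     8     8     9
          3     1     1     2     3     4     5     7     8    10    12    14    16    19    21    24    27    30
          4     1     1     2     3     5     6     9    11    15    18    23    27    34    39    47    54    64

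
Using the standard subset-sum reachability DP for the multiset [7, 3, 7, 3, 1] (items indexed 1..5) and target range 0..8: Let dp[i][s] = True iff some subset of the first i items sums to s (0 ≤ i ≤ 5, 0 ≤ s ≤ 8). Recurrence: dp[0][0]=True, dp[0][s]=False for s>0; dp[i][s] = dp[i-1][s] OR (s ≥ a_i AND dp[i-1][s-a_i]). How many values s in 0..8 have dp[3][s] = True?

3

i\s   0   1   2   3   4   5   6   7   8
  0   T   F   F   F   F   F   F   F   F
  1   T   F   F   F   F   F   F   T   F
  2   T   F   F   T   F   F   F   T   F
  3   T   F   F   T   F   F   F   T   F
  4   T   F   F   T   F   F   T   T   F
  5   T   T   F   T   T   F   T   T   T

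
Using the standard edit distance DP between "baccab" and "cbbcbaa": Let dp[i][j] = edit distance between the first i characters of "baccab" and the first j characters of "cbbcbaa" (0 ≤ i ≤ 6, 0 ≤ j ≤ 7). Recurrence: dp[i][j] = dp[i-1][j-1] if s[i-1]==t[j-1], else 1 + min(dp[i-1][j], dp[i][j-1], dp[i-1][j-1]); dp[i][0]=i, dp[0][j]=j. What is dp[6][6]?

   ''  c  b  b  c  b  a  a
''  0  1  2  3  4  5  6  7
 b  1  1  1  2  3  4  5  6
 a  2  2  2  2  3  4  4  5
 c  3  2  3  3  2  3  4  5
 c  4  3  3  4  3  3  4  5
 a  5  4  4  4  4  4  3  4
 b  6  5  4  4  5  4  4  4

4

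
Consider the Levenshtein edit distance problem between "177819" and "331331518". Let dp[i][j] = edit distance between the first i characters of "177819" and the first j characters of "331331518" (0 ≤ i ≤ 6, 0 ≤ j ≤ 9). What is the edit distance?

   ''  3  3  1  3  3  1  5  1  8
''  0  1  2  3  4  5  6  7  8  9
 1  1  1  2  2  3  4  5  6  7  8
 7  2  2  2  3  3  4  5  6  7  8
 7  3  3  3  3  4  4  5  6  7  8
 8  4  4  4  4  4  5  5  6  7  7
 1  5  5  5  4  5  5  5  6  6  7
 9  6  6  6  5  5  6  6  6  7  7

7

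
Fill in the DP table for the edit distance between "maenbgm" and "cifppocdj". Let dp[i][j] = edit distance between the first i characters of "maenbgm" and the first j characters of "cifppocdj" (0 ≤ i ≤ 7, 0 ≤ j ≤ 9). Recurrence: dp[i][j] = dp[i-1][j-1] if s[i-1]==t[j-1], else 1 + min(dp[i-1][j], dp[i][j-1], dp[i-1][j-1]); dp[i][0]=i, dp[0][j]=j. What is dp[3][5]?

   ''  c  i  f  p  p  o  c  d  j
''  0  1  2  3  4  5  6  7  8  9
 m  1  1  2  3  4  5  6  7  8  9
 a  2  2  2  3  4  5  6  7  8  9
 e  3  3  3  3  4  5  6  7  8  9
 n  4  4  4  4  4  5  6  7  8  9
 b  5  5  5  5  5  5  6  7  8  9
 g  6  6  6  6  6  6  6  7  8  9
 m  7  7  7  7  7  7  7  7  8  9

5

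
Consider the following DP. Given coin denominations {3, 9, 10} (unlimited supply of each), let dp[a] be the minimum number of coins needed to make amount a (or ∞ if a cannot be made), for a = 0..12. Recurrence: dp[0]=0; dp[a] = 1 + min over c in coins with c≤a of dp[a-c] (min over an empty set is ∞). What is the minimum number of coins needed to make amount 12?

2

 a  0  1  2  3  4  5  6  7  8  9 10 11 12
dp  0  -  -  1  -  -  2  -  -  1  1  -  2
(- denotes ∞ / unreachable)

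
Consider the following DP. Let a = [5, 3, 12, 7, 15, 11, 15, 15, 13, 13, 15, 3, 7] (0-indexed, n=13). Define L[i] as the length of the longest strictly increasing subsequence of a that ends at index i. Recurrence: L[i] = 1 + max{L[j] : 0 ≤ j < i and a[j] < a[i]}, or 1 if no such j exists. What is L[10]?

5

   i    0    1    2    3    4    5    6    7    8    9   10   11   12
a[i]    5    3   12    7   15   11   15   15   13   13   15    3    7
L[i]    1    1    2    2    3    3    4    4    4    4    5    1    2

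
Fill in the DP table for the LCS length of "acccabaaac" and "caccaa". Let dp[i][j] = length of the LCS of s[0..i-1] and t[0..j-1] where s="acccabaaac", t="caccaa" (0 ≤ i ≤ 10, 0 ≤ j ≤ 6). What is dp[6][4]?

3

   ''  c  a  c  c  a  a
''  0  0  0  0  0  0  0
 a  0  0  1  1  1  1  1
 c  0  1  1  2  2  2  2
 c  0  1  1  2  3  3  3
 c  0  1  1  2  3  3  3
 a  0  1  2  2  3  4  4
 b  0  1  2  2  3  4  4
 a  0  1  2  2  3  4  5
 a  0  1  2  2  3  4  5
 a  0  1  2  2  3  4  5
 c  0  1  2  3  3  4  5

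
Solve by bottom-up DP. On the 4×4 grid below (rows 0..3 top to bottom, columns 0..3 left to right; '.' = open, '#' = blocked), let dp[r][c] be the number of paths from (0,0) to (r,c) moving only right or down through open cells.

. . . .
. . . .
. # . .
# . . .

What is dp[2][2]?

r\c   0   1   2   3
  0   1   1   1   1
  1   1   2   3   4
  2   1   0   3   7
  3   0   0   3  10

3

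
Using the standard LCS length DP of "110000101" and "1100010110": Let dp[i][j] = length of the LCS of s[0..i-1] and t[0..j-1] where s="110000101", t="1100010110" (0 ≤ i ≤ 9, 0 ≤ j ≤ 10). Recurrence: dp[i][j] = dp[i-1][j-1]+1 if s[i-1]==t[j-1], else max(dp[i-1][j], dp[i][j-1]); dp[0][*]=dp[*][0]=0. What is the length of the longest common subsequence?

8

   ''  1  1  0  0  0  1  0  1  1  0
''  0  0  0  0  0  0  0  0  0  0  0
 1  0  1  1  1  1  1  1  1  1  1  1
 1  0  1  2  2  2  2  2  2  2  2  2
 0  0  1  2  3  3  3  3  3  3  3  3
 0  0  1  2  3  4  4  4  4  4  4  4
 0  0  1  2  3  4  5  5  5  5  5  5
 0  0  1  2  3  4  5  5  6  6  6  6
 1  0  1  2  3  4  5  6  6  7  7  7
 0  0  1  2  3  4  5  6  7  7  7  8
 1  0  1  2  3  4  5  6  7  8  8  8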